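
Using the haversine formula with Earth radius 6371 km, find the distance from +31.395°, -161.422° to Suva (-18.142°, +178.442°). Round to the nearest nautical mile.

3193 nmi

Δλ = 178.442 − -161.422 = 339.864°; wrapped into (−180°, 180°]: -20.136°.
Δφ = -18.142 − 31.395 = -49.537°.
a = sin²(Δφ/2) + cos φ₁ · cos φ₂ · sin²(Δλ/2) = 0.200311.
c = 2·atan2(√a, √(1−a)) = 0.92807 rad → d = 6371·c ≈ 5912.76 km ≈ 3192.63 nmi.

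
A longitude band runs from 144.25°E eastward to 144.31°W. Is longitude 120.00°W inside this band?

No

Band width going east from +144.25° to -144.31°: ((-144.31 − 144.25) mod 360) = 71.44°.
Offset of -120.00° east of the west edge: ((-120.00 − 144.25) mod 360) = 95.75°.
95.75° > 71.44° ⇒ outside.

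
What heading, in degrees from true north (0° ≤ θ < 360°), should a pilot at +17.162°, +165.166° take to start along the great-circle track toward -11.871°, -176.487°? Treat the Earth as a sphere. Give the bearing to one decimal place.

146.8°

Δλ = -176.487 − 165.166 = -341.653°; wrapped into (−180°, 180°]: 18.347°.
θ = atan2( sin Δλ · cos φ₂ , cos φ₁ · sin φ₂ − sin φ₁ · cos φ₂ · cos Δλ )
  = atan2(0.30804, -0.47063) = 146.795° → normalised to [0°, 360°): 146.795°.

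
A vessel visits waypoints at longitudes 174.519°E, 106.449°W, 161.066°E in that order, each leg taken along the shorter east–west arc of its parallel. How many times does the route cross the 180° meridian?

Leg 1: +174.519° → -106.449°, shortest Δλ = 79.032° (east) — crosses 180°.
Leg 2: -106.449° → +161.066°, shortest Δλ = -92.485° (west) — crosses 180°.
Total crossings: 2.

2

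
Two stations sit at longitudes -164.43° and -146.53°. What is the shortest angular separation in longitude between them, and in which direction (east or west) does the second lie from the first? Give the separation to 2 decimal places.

17.90° east

Raw difference: -146.53 − -164.43 = 17.9°.
Normalise into (−180°, 180°]: 17.9° stays 17.9°.
Positive ⇒ the second point lies to the east; separation 17.90°.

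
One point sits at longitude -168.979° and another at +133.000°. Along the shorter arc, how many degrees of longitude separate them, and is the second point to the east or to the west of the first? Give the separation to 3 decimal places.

58.021° west

Raw difference: 133.000 − -168.979 = 301.979°.
Normalise into (−180°, 180°]: 301.979° − 360° = -58.021°.
Negative ⇒ the second point lies to the west; separation 58.021°.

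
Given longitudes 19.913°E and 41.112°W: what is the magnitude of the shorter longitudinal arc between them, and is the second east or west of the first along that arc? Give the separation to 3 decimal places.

Raw difference: -41.112 − 19.913 = -61.025°.
Normalise into (−180°, 180°]: -61.025° stays -61.025°.
Negative ⇒ the second point lies to the west; separation 61.025°.

61.025° west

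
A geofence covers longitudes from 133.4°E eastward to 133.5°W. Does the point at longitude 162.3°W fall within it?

Yes

Band width going east from +133.4° to -133.5°: ((-133.5 − 133.4) mod 360) = 93.1°.
Offset of -162.3° east of the west edge: ((-162.3 − 133.4) mod 360) = 64.3°.
64.3° ≤ 93.1° ⇒ inside.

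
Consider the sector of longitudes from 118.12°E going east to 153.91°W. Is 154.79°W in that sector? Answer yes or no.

Band width going east from +118.12° to -153.91°: ((-153.91 − 118.12) mod 360) = 87.97°.
Offset of -154.79° east of the west edge: ((-154.79 − 118.12) mod 360) = 87.09°.
87.09° ≤ 87.97° ⇒ inside.

Yes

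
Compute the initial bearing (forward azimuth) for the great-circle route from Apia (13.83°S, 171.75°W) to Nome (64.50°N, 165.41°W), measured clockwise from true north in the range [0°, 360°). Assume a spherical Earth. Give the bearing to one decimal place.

2.8°

Δλ = -165.41 − -171.75 = 6.34°.
θ = atan2( sin Δλ · cos φ₂ , cos φ₁ · sin φ₂ − sin φ₁ · cos φ₂ · cos Δλ )
  = atan2(0.04754, 0.97870) = 2.781° → normalised to [0°, 360°): 2.781°.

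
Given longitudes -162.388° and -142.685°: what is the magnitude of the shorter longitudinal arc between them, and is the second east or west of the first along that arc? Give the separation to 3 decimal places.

19.703° east

Raw difference: -142.685 − -162.388 = 19.703°.
Normalise into (−180°, 180°]: 19.703° stays 19.703°.
Positive ⇒ the second point lies to the east; separation 19.703°.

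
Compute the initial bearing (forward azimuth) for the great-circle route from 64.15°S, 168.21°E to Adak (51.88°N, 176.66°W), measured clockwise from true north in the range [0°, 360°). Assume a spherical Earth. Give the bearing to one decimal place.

10.4°

Δλ = -176.66 − 168.21 = -344.87°; wrapped into (−180°, 180°]: 15.13°.
θ = atan2( sin Δλ · cos φ₂ , cos φ₁ · sin φ₂ − sin φ₁ · cos φ₂ · cos Δλ )
  = atan2(0.16112, 0.87931) = 10.384° → normalised to [0°, 360°): 10.384°.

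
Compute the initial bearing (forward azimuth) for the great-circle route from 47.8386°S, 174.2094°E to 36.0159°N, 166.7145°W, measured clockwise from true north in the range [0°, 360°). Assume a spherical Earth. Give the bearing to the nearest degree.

Δλ = -166.7145 − 174.2094 = -340.9239°; wrapped into (−180°, 180°]: 19.0761°.
θ = atan2( sin Δλ · cos φ₂ , cos φ₁ · sin φ₂ − sin φ₁ · cos φ₂ · cos Δλ )
  = atan2(0.26435, 0.96133) = 15.376° → normalised to [0°, 360°): 15.376°.

15°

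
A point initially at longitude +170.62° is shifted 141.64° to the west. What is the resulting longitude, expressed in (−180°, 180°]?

Start at +170.62°; shift −141.64° → +28.98°.
+28.98° already lies in (−180°, 180°].

+28.98°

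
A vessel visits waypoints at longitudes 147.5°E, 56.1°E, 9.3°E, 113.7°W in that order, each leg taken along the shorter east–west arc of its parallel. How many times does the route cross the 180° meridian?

0

Leg 1: +147.5° → +56.1°, shortest Δλ = -91.4° (west) — does not cross 180°.
Leg 2: +56.1° → +9.3°, shortest Δλ = -46.8° (west) — does not cross 180°.
Leg 3: +9.3° → -113.7°, shortest Δλ = -123.0° (west) — does not cross 180°.
Total crossings: 0.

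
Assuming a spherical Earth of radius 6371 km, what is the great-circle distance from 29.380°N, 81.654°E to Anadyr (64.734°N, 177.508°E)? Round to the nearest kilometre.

Δλ = 177.508 − 81.654 = 95.854°.
Δφ = 64.734 − 29.380 = 35.354°.
a = sin²(Δφ/2) + cos φ₁ · cos φ₂ · sin²(Δλ/2) = 0.297134.
c = 2·atan2(√a, √(1−a)) = 1.15302 rad → d = 6371·c ≈ 7345.86 km.

7346 km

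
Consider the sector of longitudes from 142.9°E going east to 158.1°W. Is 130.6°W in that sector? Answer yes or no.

Band width going east from +142.9° to -158.1°: ((-158.1 − 142.9) mod 360) = 59.0°.
Offset of -130.6° east of the west edge: ((-130.6 − 142.9) mod 360) = 86.5°.
86.5° > 59.0° ⇒ outside.

No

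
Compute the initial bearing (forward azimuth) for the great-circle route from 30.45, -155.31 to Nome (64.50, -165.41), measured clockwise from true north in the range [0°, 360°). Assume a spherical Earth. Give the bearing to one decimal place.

Δλ = -165.41 − -155.31 = -10.10°.
θ = atan2( sin Δλ · cos φ₂ , cos φ₁ · sin φ₂ − sin φ₁ · cos φ₂ · cos Δλ )
  = atan2(-0.07550, 0.56330) = -7.634° → normalised to [0°, 360°): 352.366°.

352.4°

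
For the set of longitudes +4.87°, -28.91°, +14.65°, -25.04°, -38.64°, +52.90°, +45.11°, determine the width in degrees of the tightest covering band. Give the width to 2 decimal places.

91.54°

Sort the longitudes: -38.64°, -28.91°, -25.04°, +4.87°, +14.65°, +45.11°, +52.90°.
Eastward gaps between consecutive values (wrapping around): 9.73°, 3.87°, 29.91°, 9.78°, 30.46°, 7.79°, 268.46°.
Largest gap = 268.46° ⇒ minimal covering band is its complement: 360° − 268.46° = 91.54°.
Band runs from -38.64° eastward to +52.90°.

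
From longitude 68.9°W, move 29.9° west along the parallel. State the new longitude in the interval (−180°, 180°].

98.8°W

Start at -68.9°; shift −29.9° → -98.8°.
-98.8° already lies in (−180°, 180°].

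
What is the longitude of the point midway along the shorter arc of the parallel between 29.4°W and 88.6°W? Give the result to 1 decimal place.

Signed shortest Δλ from -29.4° to -88.6° is -59.2°.
Midpoint longitude = -29.4° + (-59.2°)/2 = -29.4° − 29.6° = -59.0°.

59.0°W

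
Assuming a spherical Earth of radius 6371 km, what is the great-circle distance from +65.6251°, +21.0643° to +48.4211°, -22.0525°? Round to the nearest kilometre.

3136 km

Δλ = -22.0525 − 21.0643 = -43.1168°.
Δφ = 48.4211 − 65.6251 = -17.2040°.
a = sin²(Δφ/2) + cos φ₁ · cos φ₂ · sin²(Δλ/2) = 0.059352.
c = 2·atan2(√a, √(1−a)) = 0.49220 rad → d = 6371·c ≈ 3135.79 km.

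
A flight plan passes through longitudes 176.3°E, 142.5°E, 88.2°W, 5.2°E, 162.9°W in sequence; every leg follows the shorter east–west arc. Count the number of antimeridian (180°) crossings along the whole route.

1

Leg 1: +176.3° → +142.5°, shortest Δλ = -33.8° (west) — does not cross 180°.
Leg 2: +142.5° → -88.2°, shortest Δλ = 129.3° (east) — crosses 180°.
Leg 3: -88.2° → +5.2°, shortest Δλ = 93.4° (east) — does not cross 180°.
Leg 4: +5.2° → -162.9°, shortest Δλ = -168.1° (west) — does not cross 180°.
Total crossings: 1.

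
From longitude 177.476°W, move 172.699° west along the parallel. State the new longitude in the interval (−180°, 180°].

9.825°E

Start at -177.476°; shift −172.699° → -350.175°.
-350.175° lies outside (−180°, 180°]; add 360° → +9.825°.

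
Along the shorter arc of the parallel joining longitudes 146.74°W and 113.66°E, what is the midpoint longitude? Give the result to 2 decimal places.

Signed shortest Δλ from -146.74° to +113.66° is -99.60°.
Midpoint longitude = -146.74° + (-99.60°)/2 = -146.74° − 49.80° = -196.54°.
Normalise into (−180°, 180°]: +163.46°.
(The naïve average (-146.74 + +113.66)/2 = -16.54° is on the wrong side of the globe.)

163.46°E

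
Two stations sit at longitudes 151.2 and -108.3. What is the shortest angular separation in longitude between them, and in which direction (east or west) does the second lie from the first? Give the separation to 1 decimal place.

100.5° east

Raw difference: -108.3 − 151.2 = -259.5°.
Normalise into (−180°, 180°]: -259.5° + 360° = 100.5°.
Positive ⇒ the second point lies to the east; separation 100.5°.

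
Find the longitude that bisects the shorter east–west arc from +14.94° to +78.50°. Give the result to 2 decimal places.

Signed shortest Δλ from +14.94° to +78.50° is +63.56°.
Midpoint longitude = +14.94° + (+63.56°)/2 = +14.94° + 31.78° = +46.72°.

+46.72°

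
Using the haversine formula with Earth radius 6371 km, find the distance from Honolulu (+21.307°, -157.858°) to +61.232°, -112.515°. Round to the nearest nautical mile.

Δλ = -112.515 − -157.858 = 45.343°.
Δφ = 61.232 − 21.307 = 39.925°.
a = sin²(Δφ/2) + cos φ₁ · cos φ₂ · sin²(Δλ/2) = 0.183171.
c = 2·atan2(√a, √(1−a)) = 0.88452 rad → d = 6371·c ≈ 5635.30 km ≈ 3042.82 nmi.

3043 nmi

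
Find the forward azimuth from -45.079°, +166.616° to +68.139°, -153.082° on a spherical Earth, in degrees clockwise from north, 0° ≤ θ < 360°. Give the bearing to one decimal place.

15.7°

Δλ = -153.082 − 166.616 = -319.698°; wrapped into (−180°, 180°]: 40.302°.
θ = atan2( sin Δλ · cos φ₂ , cos φ₁ · sin φ₂ − sin φ₁ · cos φ₂ · cos Δλ )
  = atan2(0.24085, 0.85643) = 15.707° → normalised to [0°, 360°): 15.707°.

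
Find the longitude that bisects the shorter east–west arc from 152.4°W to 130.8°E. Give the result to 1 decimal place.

169.2°E

Signed shortest Δλ from -152.4° to +130.8° is -76.8°.
Midpoint longitude = -152.4° + (-76.8°)/2 = -152.4° − 38.4° = -190.8°.
Normalise into (−180°, 180°]: +169.2°.
(The naïve average (-152.4 + +130.8)/2 = -10.8° is on the wrong side of the globe.)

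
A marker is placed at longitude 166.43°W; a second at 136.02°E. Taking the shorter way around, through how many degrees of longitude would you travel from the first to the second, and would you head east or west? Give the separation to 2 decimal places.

57.55° west

Raw difference: 136.02 − -166.43 = 302.45°.
Normalise into (−180°, 180°]: 302.45° − 360° = -57.55°.
Negative ⇒ the second point lies to the west; separation 57.55°.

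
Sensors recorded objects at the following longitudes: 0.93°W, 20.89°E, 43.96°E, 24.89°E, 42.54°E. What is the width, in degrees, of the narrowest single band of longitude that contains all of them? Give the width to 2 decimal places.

44.89°

Sort the longitudes: -0.93°, +20.89°, +24.89°, +42.54°, +43.96°.
Eastward gaps between consecutive values (wrapping around): 21.82°, 4.00°, 17.65°, 1.42°, 315.11°.
Largest gap = 315.11° ⇒ minimal covering band is its complement: 360° − 315.11° = 44.89°.
Band runs from -0.93° eastward to +43.96°.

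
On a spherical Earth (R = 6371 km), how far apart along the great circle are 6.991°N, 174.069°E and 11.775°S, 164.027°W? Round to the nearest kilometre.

3197 km

Δλ = -164.027 − 174.069 = -338.096°; wrapped into (−180°, 180°]: 21.904°.
Δφ = -11.775 − 6.991 = -18.766°.
a = sin²(Δφ/2) + cos φ₁ · cos φ₂ · sin²(Δλ/2) = 0.061652.
c = 2·atan2(√a, √(1−a)) = 0.50185 rad → d = 6371·c ≈ 3197.27 km.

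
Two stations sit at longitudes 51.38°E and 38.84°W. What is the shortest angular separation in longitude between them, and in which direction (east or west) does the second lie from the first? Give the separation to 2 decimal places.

90.22° west

Raw difference: -38.84 − 51.38 = -90.22°.
Normalise into (−180°, 180°]: -90.22° stays -90.22°.
Negative ⇒ the second point lies to the west; separation 90.22°.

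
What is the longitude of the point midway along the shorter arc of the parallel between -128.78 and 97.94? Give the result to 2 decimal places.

+164.58°

Signed shortest Δλ from -128.78° to +97.94° is -133.28°.
Midpoint longitude = -128.78° + (-133.28°)/2 = -128.78° − 66.64° = -195.42°.
Normalise into (−180°, 180°]: +164.58°.
(The naïve average (-128.78 + +97.94)/2 = -15.42° is on the wrong side of the globe.)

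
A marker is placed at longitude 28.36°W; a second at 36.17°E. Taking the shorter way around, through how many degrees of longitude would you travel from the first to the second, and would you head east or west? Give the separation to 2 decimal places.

64.53° east

Raw difference: 36.17 − -28.36 = 64.53°.
Normalise into (−180°, 180°]: 64.53° stays 64.53°.
Positive ⇒ the second point lies to the east; separation 64.53°.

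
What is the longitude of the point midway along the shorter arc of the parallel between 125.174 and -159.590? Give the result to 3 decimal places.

+162.792°

Signed shortest Δλ from +125.174° to -159.590° is +75.236°.
Midpoint longitude = +125.174° + (+75.236°)/2 = +125.174° + 37.618° = +162.792°.
(The naïve average (+125.174 + -159.590)/2 = -17.208° is on the wrong side of the globe.)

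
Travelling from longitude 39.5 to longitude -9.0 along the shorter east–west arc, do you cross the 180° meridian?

Signed shortest Δλ = ((-9.0 − 39.5 + 180) mod 360) − 180 = -48.5°.
Going west by 48.5° from +39.5° reaches -9.0° without touching 180°.

No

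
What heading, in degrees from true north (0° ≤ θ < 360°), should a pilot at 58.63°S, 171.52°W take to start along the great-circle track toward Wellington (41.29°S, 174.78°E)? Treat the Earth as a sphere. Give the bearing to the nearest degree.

Δλ = 174.78 − -171.52 = 346.30°; wrapped into (−180°, 180°]: -13.70°.
θ = atan2( sin Δλ · cos φ₂ , cos φ₁ · sin φ₂ − sin φ₁ · cos φ₂ · cos Δλ )
  = atan2(-0.17796, 0.27979) = -32.458° → normalised to [0°, 360°): 327.542°.

328°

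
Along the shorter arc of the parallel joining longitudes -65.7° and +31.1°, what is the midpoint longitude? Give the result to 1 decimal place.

-17.3°

Signed shortest Δλ from -65.7° to +31.1° is +96.8°.
Midpoint longitude = -65.7° + (+96.8°)/2 = -65.7° + 48.4° = -17.3°.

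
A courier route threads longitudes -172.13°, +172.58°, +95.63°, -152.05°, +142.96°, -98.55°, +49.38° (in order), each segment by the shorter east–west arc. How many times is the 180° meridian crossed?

4

Leg 1: -172.13° → +172.58°, shortest Δλ = -15.29° (west) — crosses 180°.
Leg 2: +172.58° → +95.63°, shortest Δλ = -76.95° (west) — does not cross 180°.
Leg 3: +95.63° → -152.05°, shortest Δλ = 112.32° (east) — crosses 180°.
Leg 4: -152.05° → +142.96°, shortest Δλ = -64.99° (west) — crosses 180°.
Leg 5: +142.96° → -98.55°, shortest Δλ = 118.49° (east) — crosses 180°.
Leg 6: -98.55° → +49.38°, shortest Δλ = 147.93° (east) — does not cross 180°.
Total crossings: 4.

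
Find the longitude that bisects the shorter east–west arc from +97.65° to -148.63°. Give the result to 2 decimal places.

Signed shortest Δλ from +97.65° to -148.63° is +113.72°.
Midpoint longitude = +97.65° + (+113.72°)/2 = +97.65° + 56.86° = +154.51°.
(The naïve average (+97.65 + -148.63)/2 = -25.49° is on the wrong side of the globe.)

+154.51°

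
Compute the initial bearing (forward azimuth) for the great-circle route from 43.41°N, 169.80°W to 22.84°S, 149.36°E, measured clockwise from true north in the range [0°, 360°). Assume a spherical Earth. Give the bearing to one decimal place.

218.4°

Δλ = 149.36 − -169.80 = 319.16°; wrapped into (−180°, 180°]: -40.84°.
θ = atan2( sin Δλ · cos φ₂ , cos φ₁ · sin φ₂ − sin φ₁ · cos φ₂ · cos Δλ )
  = atan2(-0.60267, -0.76112) = -141.627° → normalised to [0°, 360°): 218.373°.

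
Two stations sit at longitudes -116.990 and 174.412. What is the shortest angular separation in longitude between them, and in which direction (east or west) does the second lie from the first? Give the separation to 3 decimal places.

68.598° west

Raw difference: 174.412 − -116.990 = 291.402°.
Normalise into (−180°, 180°]: 291.402° − 360° = -68.598°.
Negative ⇒ the second point lies to the west; separation 68.598°.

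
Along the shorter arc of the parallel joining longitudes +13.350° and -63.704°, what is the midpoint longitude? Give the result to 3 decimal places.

Signed shortest Δλ from +13.350° to -63.704° is -77.054°.
Midpoint longitude = +13.350° + (-77.054°)/2 = +13.350° − 38.527° = -25.177°.

-25.177°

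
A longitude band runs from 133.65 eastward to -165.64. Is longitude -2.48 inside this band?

No

Band width going east from +133.65° to -165.64°: ((-165.64 − 133.65) mod 360) = 60.71°.
Offset of -2.48° east of the west edge: ((-2.48 − 133.65) mod 360) = 223.87°.
223.87° > 60.71° ⇒ outside.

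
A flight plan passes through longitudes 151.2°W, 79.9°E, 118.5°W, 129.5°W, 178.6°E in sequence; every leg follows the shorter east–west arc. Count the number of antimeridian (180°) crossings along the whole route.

3

Leg 1: -151.2° → +79.9°, shortest Δλ = -128.9° (west) — crosses 180°.
Leg 2: +79.9° → -118.5°, shortest Δλ = 161.6° (east) — crosses 180°.
Leg 3: -118.5° → -129.5°, shortest Δλ = -11.0° (west) — does not cross 180°.
Leg 4: -129.5° → +178.6°, shortest Δλ = -51.9° (west) — crosses 180°.
Total crossings: 3.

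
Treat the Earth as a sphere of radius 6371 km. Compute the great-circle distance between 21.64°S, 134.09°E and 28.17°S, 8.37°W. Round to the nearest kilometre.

Δλ = -8.37 − 134.09 = -142.46°.
Δφ = -28.17 − -21.64 = -6.53°.
a = sin²(Δφ/2) + cos φ₁ · cos φ₂ · sin²(Δλ/2) = 0.737823.
c = 2·atan2(√a, √(1−a)) = 2.06649 rad → d = 6371·c ≈ 13165.64 km.

13166 km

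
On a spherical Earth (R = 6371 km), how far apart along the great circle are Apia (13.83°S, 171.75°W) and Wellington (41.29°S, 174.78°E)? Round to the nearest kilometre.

Δλ = 174.78 − -171.75 = 346.53°; wrapped into (−180°, 180°]: -13.47°.
Δφ = -41.29 − -13.83 = -27.46°.
a = sin²(Δφ/2) + cos φ₁ · cos φ₂ · sin²(Δλ/2) = 0.066368.
c = 2·atan2(√a, √(1−a)) = 0.52112 rad → d = 6371·c ≈ 3320.04 km.

3320 km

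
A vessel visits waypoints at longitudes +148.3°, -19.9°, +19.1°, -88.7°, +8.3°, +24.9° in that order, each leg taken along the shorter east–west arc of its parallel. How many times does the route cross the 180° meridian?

0

Leg 1: +148.3° → -19.9°, shortest Δλ = -168.2° (west) — does not cross 180°.
Leg 2: -19.9° → +19.1°, shortest Δλ = 39.0° (east) — does not cross 180°.
Leg 3: +19.1° → -88.7°, shortest Δλ = -107.8° (west) — does not cross 180°.
Leg 4: -88.7° → +8.3°, shortest Δλ = 97.0° (east) — does not cross 180°.
Leg 5: +8.3° → +24.9°, shortest Δλ = 16.6° (east) — does not cross 180°.
Total crossings: 0.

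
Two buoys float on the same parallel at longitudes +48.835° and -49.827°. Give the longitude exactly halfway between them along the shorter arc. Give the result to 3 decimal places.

-0.496°

Signed shortest Δλ from +48.835° to -49.827° is -98.662°.
Midpoint longitude = +48.835° + (-98.662°)/2 = +48.835° − 49.331° = -0.496°.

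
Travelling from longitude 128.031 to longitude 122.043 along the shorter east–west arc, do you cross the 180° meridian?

Signed shortest Δλ = ((122.043 − 128.031 + 180) mod 360) − 180 = -5.988°.
Going west by 5.988° from +128.031° reaches +122.043° without touching 180°.

No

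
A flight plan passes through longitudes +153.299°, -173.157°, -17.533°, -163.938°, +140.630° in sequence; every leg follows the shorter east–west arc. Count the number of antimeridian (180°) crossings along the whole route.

2

Leg 1: +153.299° → -173.157°, shortest Δλ = 33.544° (east) — crosses 180°.
Leg 2: -173.157° → -17.533°, shortest Δλ = 155.624° (east) — does not cross 180°.
Leg 3: -17.533° → -163.938°, shortest Δλ = -146.405° (west) — does not cross 180°.
Leg 4: -163.938° → +140.630°, shortest Δλ = -55.432° (west) — crosses 180°.
Total crossings: 2.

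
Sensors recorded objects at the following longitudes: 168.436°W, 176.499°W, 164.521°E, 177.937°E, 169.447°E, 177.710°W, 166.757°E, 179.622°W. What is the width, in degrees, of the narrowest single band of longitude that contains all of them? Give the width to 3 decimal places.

27.043°

Sort the longitudes: -179.622°, -177.710°, -176.499°, -168.436°, +164.521°, +166.757°, +169.447°, +177.937°.
Eastward gaps between consecutive values (wrapping around): 1.912°, 1.211°, 8.063°, 332.957°, 2.236°, 2.690°, 8.490°, 2.441°.
Largest gap = 332.957° ⇒ minimal covering band is its complement: 360° − 332.957° = 27.043°.
Band runs from +164.521° eastward to -168.436°, crossing the antimeridian.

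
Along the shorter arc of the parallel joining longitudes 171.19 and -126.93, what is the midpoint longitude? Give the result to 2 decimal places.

-157.87°

Signed shortest Δλ from +171.19° to -126.93° is +61.88°.
Midpoint longitude = +171.19° + (+61.88°)/2 = +171.19° + 30.94° = +202.13°.
Normalise into (−180°, 180°]: -157.87°.
(The naïve average (+171.19 + -126.93)/2 = 22.13° is on the wrong side of the globe.)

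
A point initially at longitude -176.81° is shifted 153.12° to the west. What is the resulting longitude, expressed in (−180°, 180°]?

Start at -176.81°; shift −153.12° → -329.93°.
-329.93° lies outside (−180°, 180°]; add 360° → +30.07°.

+30.07°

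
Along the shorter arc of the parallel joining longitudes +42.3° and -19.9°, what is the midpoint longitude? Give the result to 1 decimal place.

Signed shortest Δλ from +42.3° to -19.9° is -62.2°.
Midpoint longitude = +42.3° + (-62.2°)/2 = +42.3° − 31.1° = +11.2°.

+11.2°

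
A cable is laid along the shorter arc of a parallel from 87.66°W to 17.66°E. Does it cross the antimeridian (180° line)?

Signed shortest Δλ = ((17.66 − -87.66 + 180) mod 360) − 180 = 105.32°.
Going east by 105.32° from -87.66° reaches +17.66° without touching 180°.

No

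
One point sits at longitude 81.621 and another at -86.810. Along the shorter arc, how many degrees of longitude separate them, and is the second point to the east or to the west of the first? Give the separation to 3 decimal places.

168.431° west

Raw difference: -86.810 − 81.621 = -168.431°.
Normalise into (−180°, 180°]: -168.431° stays -168.431°.
Negative ⇒ the second point lies to the west; separation 168.431°.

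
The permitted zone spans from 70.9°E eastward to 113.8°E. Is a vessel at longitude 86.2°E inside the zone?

Band width going east from +70.9° to +113.8°: ((113.8 − 70.9) mod 360) = 42.9°.
Offset of +86.2° east of the west edge: ((86.2 − 70.9) mod 360) = 15.3°.
15.3° ≤ 42.9° ⇒ inside.

Yes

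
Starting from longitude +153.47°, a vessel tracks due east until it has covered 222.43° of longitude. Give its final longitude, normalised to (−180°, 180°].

+15.90°

Start at +153.47°; shift +222.43° → +375.90°.
+375.90° lies outside (−180°, 180°]; subtract 360° → +15.90°.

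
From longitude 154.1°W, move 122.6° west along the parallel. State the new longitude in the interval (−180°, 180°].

Start at -154.1°; shift −122.6° → -276.7°.
-276.7° lies outside (−180°, 180°]; add 360° → +83.3°.

83.3°E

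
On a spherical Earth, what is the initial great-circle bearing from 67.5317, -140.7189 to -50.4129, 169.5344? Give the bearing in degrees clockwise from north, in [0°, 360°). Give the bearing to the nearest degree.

Δλ = 169.5344 − -140.7189 = 310.2533°; wrapped into (−180°, 180°]: -49.7467°.
θ = atan2( sin Δλ · cos φ₂ , cos φ₁ · sin φ₂ − sin φ₁ · cos φ₂ · cos Δλ )
  = atan2(-0.48635, -0.67504) = -144.228° → normalised to [0°, 360°): 215.772°.

216°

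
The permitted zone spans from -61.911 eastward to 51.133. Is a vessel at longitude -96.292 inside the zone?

Band width going east from -61.911° to +51.133°: ((51.133 − -61.911) mod 360) = 113.044°.
Offset of -96.292° east of the west edge: ((-96.292 − -61.911) mod 360) = 325.619°.
325.619° > 113.044° ⇒ outside.

No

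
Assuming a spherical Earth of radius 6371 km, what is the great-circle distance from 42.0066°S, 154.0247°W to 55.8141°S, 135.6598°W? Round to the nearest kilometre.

2026 km

Δλ = -135.6598 − -154.0247 = 18.3649°.
Δφ = -55.8141 − -42.0066 = -13.8075°.
a = sin²(Δφ/2) + cos φ₁ · cos φ₂ · sin²(Δλ/2) = 0.025081.
c = 2·atan2(√a, √(1−a)) = 0.31808 rad → d = 6371·c ≈ 2026.47 km.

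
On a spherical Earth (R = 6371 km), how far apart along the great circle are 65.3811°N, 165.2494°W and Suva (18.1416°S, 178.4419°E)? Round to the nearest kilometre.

Δλ = 178.4419 − -165.2494 = 343.6913°; wrapped into (−180°, 180°]: -16.3087°.
Δφ = -18.1416 − 65.3811 = -83.5227°.
a = sin²(Δφ/2) + cos φ₁ · cos φ₂ · sin²(Δλ/2) = 0.451560.
c = 2·atan2(√a, √(1−a)) = 1.47376 rad → d = 6371·c ≈ 9389.35 km.

9389 km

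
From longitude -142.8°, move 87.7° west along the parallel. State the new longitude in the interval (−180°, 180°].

Start at -142.8°; shift −87.7° → -230.5°.
-230.5° lies outside (−180°, 180°]; add 360° → +129.5°.

+129.5°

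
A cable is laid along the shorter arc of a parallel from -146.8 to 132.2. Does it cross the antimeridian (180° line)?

Naïve |132.2 − -146.8| = 279.0° > 180°, so the shorter arc goes the other way round — across 180°.
Signed shortest Δλ = ((132.2 − -146.8 + 180) mod 360) − 180 = -81.0°.
Going west by 81.0° from -146.8° passes through 180° before reaching +132.2°.

Yes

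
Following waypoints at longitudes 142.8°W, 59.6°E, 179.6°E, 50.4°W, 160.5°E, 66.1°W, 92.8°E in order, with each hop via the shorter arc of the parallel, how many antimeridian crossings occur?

Leg 1: -142.8° → +59.6°, shortest Δλ = -157.6° (west) — crosses 180°.
Leg 2: +59.6° → +179.6°, shortest Δλ = 120.0° (east) — does not cross 180°.
Leg 3: +179.6° → -50.4°, shortest Δλ = 130.0° (east) — crosses 180°.
Leg 4: -50.4° → +160.5°, shortest Δλ = -149.1° (west) — crosses 180°.
Leg 5: +160.5° → -66.1°, shortest Δλ = 133.4° (east) — crosses 180°.
Leg 6: -66.1° → +92.8°, shortest Δλ = 158.9° (east) — does not cross 180°.
Total crossings: 4.

4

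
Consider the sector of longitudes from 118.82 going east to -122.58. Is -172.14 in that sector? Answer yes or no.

Band width going east from +118.82° to -122.58°: ((-122.58 − 118.82) mod 360) = 118.60°.
Offset of -172.14° east of the west edge: ((-172.14 − 118.82) mod 360) = 69.04°.
69.04° ≤ 118.60° ⇒ inside.

Yes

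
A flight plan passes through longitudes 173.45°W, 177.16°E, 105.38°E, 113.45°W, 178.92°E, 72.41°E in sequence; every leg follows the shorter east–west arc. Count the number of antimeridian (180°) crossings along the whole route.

Leg 1: -173.45° → +177.16°, shortest Δλ = -9.39° (west) — crosses 180°.
Leg 2: +177.16° → +105.38°, shortest Δλ = -71.78° (west) — does not cross 180°.
Leg 3: +105.38° → -113.45°, shortest Δλ = 141.17° (east) — crosses 180°.
Leg 4: -113.45° → +178.92°, shortest Δλ = -67.63° (west) — crosses 180°.
Leg 5: +178.92° → +72.41°, shortest Δλ = -106.51° (west) — does not cross 180°.
Total crossings: 3.

3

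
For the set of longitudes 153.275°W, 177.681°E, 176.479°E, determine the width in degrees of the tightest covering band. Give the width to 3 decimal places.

30.246°

Sort the longitudes: -153.275°, +176.479°, +177.681°.
Eastward gaps between consecutive values (wrapping around): 329.754°, 1.202°, 29.044°.
Largest gap = 329.754° ⇒ minimal covering band is its complement: 360° − 329.754° = 30.246°.
Band runs from +176.479° eastward to -153.275°, crossing the antimeridian.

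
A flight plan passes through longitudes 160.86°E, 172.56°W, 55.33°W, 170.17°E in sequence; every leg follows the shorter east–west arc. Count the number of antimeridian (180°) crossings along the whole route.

2

Leg 1: +160.86° → -172.56°, shortest Δλ = 26.58° (east) — crosses 180°.
Leg 2: -172.56° → -55.33°, shortest Δλ = 117.23° (east) — does not cross 180°.
Leg 3: -55.33° → +170.17°, shortest Δλ = -134.5° (west) — crosses 180°.
Total crossings: 2.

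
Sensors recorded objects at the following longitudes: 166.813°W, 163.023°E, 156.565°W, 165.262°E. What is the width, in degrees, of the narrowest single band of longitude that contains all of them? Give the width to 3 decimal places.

Sort the longitudes: -166.813°, -156.565°, +163.023°, +165.262°.
Eastward gaps between consecutive values (wrapping around): 10.248°, 319.588°, 2.239°, 27.925°.
Largest gap = 319.588° ⇒ minimal covering band is its complement: 360° − 319.588° = 40.412°.
Band runs from +163.023° eastward to -156.565°, crossing the antimeridian.

40.412°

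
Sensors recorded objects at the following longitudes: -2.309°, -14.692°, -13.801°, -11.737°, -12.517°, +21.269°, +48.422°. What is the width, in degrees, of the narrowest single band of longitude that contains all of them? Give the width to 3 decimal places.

63.114°

Sort the longitudes: -14.692°, -13.801°, -12.517°, -11.737°, -2.309°, +21.269°, +48.422°.
Eastward gaps between consecutive values (wrapping around): 0.891°, 1.284°, 0.780°, 9.428°, 23.578°, 27.153°, 296.886°.
Largest gap = 296.886° ⇒ minimal covering band is its complement: 360° − 296.886° = 63.114°.
Band runs from -14.692° eastward to +48.422°.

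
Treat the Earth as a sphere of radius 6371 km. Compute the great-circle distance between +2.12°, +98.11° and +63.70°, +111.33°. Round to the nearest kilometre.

Δλ = 111.33 − 98.11 = 13.22°.
Δφ = 63.70 − 2.12 = 61.58°.
a = sin²(Δφ/2) + cos φ₁ · cos φ₂ · sin²(Δλ/2) = 0.267901.
c = 2·atan2(√a, √(1−a)) = 1.08807 rad → d = 6371·c ≈ 6932.08 km.

6932 km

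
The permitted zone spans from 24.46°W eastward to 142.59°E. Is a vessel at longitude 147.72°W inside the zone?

Band width going east from -24.46° to +142.59°: ((142.59 − -24.46) mod 360) = 167.05°.
Offset of -147.72° east of the west edge: ((-147.72 − -24.46) mod 360) = 236.74°.
236.74° > 167.05° ⇒ outside.

No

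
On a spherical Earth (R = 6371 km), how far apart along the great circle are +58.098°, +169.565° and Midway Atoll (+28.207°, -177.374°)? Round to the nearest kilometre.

Δλ = -177.374 − 169.565 = -346.939°; wrapped into (−180°, 180°]: 13.061°.
Δφ = 28.207 − 58.098 = -29.891°.
a = sin²(Δφ/2) + cos φ₁ · cos φ₂ · sin²(Δλ/2) = 0.072536.
c = 2·atan2(√a, √(1−a)) = 0.54539 rad → d = 6371·c ≈ 3474.65 km.

3475 km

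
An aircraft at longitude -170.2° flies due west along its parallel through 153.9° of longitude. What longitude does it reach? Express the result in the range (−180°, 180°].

+35.9°

Start at -170.2°; shift −153.9° → -324.1°.
-324.1° lies outside (−180°, 180°]; add 360° → +35.9°.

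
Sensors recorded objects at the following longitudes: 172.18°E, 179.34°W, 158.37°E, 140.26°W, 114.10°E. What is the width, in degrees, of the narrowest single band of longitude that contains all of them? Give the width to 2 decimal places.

105.64°

Sort the longitudes: -179.34°, -140.26°, +114.10°, +158.37°, +172.18°.
Eastward gaps between consecutive values (wrapping around): 39.08°, 254.36°, 44.27°, 13.81°, 8.48°.
Largest gap = 254.36° ⇒ minimal covering band is its complement: 360° − 254.36° = 105.64°.
Band runs from +114.10° eastward to -140.26°, crossing the antimeridian.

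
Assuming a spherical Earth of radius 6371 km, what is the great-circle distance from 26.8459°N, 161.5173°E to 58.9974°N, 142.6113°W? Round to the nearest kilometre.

5542 km

Δλ = -142.6113 − 161.5173 = -304.1286°; wrapped into (−180°, 180°]: 55.8714°.
Δφ = 58.9974 − 26.8459 = 32.1515°.
a = sin²(Δφ/2) + cos φ₁ · cos φ₂ · sin²(Δλ/2) = 0.177540.
c = 2·atan2(√a, √(1−a)) = 0.86988 rad → d = 6371·c ≈ 5542.00 km.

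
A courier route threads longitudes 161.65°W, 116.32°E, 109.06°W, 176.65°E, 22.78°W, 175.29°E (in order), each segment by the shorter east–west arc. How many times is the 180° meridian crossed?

5

Leg 1: -161.65° → +116.32°, shortest Δλ = -82.03° (west) — crosses 180°.
Leg 2: +116.32° → -109.06°, shortest Δλ = 134.62° (east) — crosses 180°.
Leg 3: -109.06° → +176.65°, shortest Δλ = -74.29° (west) — crosses 180°.
Leg 4: +176.65° → -22.78°, shortest Δλ = 160.57° (east) — crosses 180°.
Leg 5: -22.78° → +175.29°, shortest Δλ = -161.93° (west) — crosses 180°.
Total crossings: 5.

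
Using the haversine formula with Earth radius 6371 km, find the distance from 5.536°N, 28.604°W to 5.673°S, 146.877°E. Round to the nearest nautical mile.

Δλ = 146.877 − -28.604 = 175.481°.
Δφ = -5.673 − 5.536 = -11.209°.
a = sin²(Δφ/2) + cos φ₁ · cos φ₂ · sin²(Δλ/2) = 0.998459.
c = 2·atan2(√a, √(1−a)) = 3.06306 rad → d = 6371·c ≈ 19514.77 km ≈ 10537.13 nmi.

10537 nmi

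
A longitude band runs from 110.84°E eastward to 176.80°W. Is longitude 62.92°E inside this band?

No

Band width going east from +110.84° to -176.80°: ((-176.80 − 110.84) mod 360) = 72.36°.
Offset of +62.92° east of the west edge: ((62.92 − 110.84) mod 360) = 312.08°.
312.08° > 72.36° ⇒ outside.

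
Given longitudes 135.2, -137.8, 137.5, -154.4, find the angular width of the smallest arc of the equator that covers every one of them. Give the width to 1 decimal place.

Sort the longitudes: -154.4°, -137.8°, +135.2°, +137.5°.
Eastward gaps between consecutive values (wrapping around): 16.6°, 273.0°, 2.3°, 68.1°.
Largest gap = 273.0° ⇒ minimal covering band is its complement: 360° − 273.0° = 87.0°.
Band runs from +135.2° eastward to -137.8°, crossing the antimeridian.

87.0°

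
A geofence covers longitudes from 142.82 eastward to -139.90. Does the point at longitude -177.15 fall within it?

Band width going east from +142.82° to -139.90°: ((-139.90 − 142.82) mod 360) = 77.28°.
Offset of -177.15° east of the west edge: ((-177.15 − 142.82) mod 360) = 40.03°.
40.03° ≤ 77.28° ⇒ inside.

Yes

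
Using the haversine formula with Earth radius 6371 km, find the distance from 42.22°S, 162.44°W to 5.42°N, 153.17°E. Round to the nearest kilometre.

6938 km

Δλ = 153.17 − -162.44 = 315.61°; wrapped into (−180°, 180°]: -44.39°.
Δφ = 5.42 − -42.22 = 47.64°.
a = sin²(Δφ/2) + cos φ₁ · cos φ₂ · sin²(Δλ/2) = 0.268315.
c = 2·atan2(√a, √(1−a)) = 1.08900 rad → d = 6371·c ≈ 6938.04 km.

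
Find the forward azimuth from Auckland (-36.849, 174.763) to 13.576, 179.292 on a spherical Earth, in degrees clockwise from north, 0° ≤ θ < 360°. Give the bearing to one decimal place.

Δλ = 179.292 − 174.763 = 4.529°.
θ = atan2( sin Δλ · cos φ₂ , cos φ₁ · sin φ₂ − sin φ₁ · cos φ₂ · cos Δλ )
  = atan2(0.07676, 0.76897) = 5.700° → normalised to [0°, 360°): 5.700°.

5.7°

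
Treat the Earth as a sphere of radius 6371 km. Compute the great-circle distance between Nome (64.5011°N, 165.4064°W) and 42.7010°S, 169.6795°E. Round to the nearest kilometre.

12118 km

Δλ = 169.6795 − -165.4064 = 335.0859°; wrapped into (−180°, 180°]: -24.9141°.
Δφ = -42.7010 − 64.5011 = -107.2021°.
a = sin²(Δφ/2) + cos φ₁ · cos φ₂ · sin²(Δλ/2) = 0.662592.
c = 2·atan2(√a, √(1−a)) = 1.90200 rad → d = 6371·c ≈ 12117.66 km.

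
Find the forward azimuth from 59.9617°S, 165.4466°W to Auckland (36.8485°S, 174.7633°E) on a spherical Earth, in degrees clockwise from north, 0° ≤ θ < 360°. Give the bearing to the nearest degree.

322°

Δλ = 174.7633 − -165.4466 = 340.2099°; wrapped into (−180°, 180°]: -19.7901°.
θ = atan2( sin Δλ · cos φ₂ , cos φ₁ · sin φ₂ − sin φ₁ · cos φ₂ · cos Δλ )
  = atan2(-0.27094, 0.35163) = -37.614° → normalised to [0°, 360°): 322.386°.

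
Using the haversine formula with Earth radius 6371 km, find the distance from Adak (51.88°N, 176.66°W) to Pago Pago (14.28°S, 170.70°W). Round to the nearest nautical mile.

Δλ = -170.70 − -176.66 = 5.96°.
Δφ = -14.28 − 51.88 = -66.16°.
a = sin²(Δφ/2) + cos φ₁ · cos φ₂ · sin²(Δλ/2) = 0.299525.
c = 2·atan2(√a, √(1−a)) = 1.15824 rad → d = 6371·c ≈ 7379.16 km ≈ 3984.43 nmi.

3984 nmi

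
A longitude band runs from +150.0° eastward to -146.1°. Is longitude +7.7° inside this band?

Band width going east from +150.0° to -146.1°: ((-146.1 − 150.0) mod 360) = 63.9°.
Offset of +7.7° east of the west edge: ((7.7 − 150.0) mod 360) = 217.7°.
217.7° > 63.9° ⇒ outside.

No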